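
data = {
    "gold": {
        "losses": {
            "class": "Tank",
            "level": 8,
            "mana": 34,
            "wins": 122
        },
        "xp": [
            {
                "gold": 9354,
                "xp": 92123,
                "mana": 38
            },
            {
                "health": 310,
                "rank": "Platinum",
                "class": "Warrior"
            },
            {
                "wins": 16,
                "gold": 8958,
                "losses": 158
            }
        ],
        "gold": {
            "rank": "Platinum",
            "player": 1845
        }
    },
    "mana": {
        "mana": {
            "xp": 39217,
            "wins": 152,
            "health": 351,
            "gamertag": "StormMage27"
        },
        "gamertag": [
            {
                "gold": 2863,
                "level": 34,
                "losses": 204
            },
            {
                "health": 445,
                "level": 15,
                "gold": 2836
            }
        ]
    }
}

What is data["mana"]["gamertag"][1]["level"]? 15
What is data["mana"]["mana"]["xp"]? 39217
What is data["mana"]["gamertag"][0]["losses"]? 204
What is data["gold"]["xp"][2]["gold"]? 8958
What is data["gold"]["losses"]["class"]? "Tank"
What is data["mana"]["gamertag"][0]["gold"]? 2863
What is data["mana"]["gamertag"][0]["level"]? 34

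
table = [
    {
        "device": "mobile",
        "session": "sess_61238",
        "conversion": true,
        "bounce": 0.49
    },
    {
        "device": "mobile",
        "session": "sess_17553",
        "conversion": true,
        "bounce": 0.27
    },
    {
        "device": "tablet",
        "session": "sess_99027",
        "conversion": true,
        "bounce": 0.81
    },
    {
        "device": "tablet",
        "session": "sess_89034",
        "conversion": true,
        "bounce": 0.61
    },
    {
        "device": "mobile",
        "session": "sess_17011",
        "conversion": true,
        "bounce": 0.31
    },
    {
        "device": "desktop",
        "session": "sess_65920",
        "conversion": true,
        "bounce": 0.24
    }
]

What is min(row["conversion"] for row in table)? True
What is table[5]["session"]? "sess_65920"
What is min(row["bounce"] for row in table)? 0.24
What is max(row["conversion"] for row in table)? True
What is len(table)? 6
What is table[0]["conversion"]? True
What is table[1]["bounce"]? 0.27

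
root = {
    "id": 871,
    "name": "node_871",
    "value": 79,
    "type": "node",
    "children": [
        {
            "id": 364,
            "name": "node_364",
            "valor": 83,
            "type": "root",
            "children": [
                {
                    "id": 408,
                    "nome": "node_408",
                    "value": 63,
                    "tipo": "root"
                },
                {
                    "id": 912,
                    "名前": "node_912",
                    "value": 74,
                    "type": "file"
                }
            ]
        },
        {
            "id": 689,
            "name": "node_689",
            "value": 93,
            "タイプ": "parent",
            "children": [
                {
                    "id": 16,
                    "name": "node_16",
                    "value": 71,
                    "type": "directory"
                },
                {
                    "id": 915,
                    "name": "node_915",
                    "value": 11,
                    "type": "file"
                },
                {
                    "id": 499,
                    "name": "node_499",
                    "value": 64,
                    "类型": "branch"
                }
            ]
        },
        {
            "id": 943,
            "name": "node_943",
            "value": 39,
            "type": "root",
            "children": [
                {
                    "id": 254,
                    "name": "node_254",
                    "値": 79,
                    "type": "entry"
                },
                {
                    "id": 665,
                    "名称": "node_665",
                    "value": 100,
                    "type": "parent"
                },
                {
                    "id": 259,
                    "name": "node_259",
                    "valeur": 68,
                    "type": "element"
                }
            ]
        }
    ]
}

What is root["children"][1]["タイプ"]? "parent"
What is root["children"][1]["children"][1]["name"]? "node_915"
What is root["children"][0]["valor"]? 83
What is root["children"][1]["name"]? "node_689"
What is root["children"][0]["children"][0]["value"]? 63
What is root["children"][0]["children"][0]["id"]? 408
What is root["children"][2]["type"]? "root"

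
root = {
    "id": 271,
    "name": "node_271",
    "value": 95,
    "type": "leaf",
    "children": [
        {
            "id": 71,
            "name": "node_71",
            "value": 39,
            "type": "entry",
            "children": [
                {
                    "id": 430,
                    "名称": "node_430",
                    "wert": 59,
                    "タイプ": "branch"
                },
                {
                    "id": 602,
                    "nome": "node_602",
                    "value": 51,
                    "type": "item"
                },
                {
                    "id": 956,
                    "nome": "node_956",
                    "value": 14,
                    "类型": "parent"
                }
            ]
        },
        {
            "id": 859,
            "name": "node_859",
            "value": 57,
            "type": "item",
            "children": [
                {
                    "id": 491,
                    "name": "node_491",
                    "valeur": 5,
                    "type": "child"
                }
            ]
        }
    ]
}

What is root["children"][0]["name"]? "node_71"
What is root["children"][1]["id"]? 859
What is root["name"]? "node_271"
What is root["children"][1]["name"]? "node_859"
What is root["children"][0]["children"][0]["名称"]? "node_430"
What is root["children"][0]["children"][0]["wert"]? 59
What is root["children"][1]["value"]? 57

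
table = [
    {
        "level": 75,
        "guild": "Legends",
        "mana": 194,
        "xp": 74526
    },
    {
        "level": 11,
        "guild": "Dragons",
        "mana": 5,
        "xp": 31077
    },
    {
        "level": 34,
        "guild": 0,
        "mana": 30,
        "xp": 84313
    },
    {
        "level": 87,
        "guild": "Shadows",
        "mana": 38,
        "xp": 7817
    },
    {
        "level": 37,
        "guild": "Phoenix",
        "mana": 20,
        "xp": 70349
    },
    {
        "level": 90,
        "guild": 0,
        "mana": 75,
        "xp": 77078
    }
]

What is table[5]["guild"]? 0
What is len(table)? 6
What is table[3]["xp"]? 7817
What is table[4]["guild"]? "Phoenix"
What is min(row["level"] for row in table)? 11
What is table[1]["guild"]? "Dragons"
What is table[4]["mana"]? 20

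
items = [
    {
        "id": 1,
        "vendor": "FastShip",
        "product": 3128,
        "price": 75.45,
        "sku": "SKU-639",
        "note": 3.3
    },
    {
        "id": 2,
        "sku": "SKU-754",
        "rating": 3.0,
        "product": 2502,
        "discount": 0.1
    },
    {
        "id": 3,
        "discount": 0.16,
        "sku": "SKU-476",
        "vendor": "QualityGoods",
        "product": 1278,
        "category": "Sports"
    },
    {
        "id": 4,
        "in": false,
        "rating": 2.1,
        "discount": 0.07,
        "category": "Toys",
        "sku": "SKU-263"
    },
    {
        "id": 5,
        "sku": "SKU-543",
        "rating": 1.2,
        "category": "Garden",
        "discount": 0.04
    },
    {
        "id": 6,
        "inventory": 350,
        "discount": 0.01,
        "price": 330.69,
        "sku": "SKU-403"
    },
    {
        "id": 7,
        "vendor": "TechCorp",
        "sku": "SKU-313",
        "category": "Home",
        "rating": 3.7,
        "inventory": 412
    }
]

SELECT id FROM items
[1, 2, 3, 4, 5, 6, 7]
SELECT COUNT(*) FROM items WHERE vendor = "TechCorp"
1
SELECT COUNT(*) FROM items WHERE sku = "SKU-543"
1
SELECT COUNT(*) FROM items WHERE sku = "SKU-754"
1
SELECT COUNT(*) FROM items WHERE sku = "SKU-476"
1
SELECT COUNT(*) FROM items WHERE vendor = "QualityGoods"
1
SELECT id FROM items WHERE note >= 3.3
[1]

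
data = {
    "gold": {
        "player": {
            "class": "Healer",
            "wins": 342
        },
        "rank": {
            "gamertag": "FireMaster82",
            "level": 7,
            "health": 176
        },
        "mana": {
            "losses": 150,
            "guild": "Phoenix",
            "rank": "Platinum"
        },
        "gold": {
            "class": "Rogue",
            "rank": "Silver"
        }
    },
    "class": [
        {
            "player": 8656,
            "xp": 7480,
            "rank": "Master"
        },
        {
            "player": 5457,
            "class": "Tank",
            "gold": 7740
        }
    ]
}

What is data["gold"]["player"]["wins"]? 342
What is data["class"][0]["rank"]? "Master"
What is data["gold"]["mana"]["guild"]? "Phoenix"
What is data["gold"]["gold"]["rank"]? "Silver"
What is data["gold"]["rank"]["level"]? 7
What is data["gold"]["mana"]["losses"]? 150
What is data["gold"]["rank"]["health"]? 176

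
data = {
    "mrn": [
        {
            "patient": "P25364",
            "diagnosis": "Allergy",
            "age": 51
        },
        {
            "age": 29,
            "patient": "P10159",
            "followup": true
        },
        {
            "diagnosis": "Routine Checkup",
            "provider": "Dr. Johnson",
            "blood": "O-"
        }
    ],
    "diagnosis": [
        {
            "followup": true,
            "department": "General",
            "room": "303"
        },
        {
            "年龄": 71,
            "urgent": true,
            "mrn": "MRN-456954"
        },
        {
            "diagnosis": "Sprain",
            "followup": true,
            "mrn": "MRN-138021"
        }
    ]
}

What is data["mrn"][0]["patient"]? "P25364"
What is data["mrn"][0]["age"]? 51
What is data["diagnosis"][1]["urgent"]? True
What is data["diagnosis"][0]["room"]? "303"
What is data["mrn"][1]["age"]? 29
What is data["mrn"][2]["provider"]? "Dr. Johnson"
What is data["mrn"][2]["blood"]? "O-"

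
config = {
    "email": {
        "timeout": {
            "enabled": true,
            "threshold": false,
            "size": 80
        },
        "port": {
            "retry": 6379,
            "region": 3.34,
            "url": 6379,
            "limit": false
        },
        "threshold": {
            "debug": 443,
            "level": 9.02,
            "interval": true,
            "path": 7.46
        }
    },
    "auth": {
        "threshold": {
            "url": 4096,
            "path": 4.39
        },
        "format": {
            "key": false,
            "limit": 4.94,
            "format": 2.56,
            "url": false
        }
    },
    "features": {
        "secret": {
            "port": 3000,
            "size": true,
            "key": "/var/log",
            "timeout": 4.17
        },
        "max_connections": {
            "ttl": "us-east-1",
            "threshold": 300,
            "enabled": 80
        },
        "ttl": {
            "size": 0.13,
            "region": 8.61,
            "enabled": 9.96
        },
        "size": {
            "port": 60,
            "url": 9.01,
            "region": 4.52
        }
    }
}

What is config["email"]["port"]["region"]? 3.34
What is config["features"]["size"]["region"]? 4.52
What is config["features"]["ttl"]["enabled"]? 9.96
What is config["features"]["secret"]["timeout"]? 4.17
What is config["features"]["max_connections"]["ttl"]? "us-east-1"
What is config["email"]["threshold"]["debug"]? 443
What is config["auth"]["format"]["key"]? False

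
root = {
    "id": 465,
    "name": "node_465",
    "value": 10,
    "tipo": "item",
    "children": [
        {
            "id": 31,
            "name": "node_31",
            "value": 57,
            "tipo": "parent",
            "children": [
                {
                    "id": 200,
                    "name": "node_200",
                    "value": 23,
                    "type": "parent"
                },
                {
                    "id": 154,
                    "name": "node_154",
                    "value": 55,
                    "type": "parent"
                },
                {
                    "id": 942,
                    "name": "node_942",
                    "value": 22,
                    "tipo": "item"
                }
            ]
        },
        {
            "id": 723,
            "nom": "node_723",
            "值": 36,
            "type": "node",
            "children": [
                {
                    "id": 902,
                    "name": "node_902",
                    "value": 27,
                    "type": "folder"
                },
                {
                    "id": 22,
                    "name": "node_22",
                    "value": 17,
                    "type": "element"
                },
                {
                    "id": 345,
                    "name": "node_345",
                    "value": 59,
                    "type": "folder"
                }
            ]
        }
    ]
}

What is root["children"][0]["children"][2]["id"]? 942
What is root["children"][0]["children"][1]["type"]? "parent"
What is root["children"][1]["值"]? 36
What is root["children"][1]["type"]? "node"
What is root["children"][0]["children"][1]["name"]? "node_154"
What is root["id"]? 465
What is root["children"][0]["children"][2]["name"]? "node_942"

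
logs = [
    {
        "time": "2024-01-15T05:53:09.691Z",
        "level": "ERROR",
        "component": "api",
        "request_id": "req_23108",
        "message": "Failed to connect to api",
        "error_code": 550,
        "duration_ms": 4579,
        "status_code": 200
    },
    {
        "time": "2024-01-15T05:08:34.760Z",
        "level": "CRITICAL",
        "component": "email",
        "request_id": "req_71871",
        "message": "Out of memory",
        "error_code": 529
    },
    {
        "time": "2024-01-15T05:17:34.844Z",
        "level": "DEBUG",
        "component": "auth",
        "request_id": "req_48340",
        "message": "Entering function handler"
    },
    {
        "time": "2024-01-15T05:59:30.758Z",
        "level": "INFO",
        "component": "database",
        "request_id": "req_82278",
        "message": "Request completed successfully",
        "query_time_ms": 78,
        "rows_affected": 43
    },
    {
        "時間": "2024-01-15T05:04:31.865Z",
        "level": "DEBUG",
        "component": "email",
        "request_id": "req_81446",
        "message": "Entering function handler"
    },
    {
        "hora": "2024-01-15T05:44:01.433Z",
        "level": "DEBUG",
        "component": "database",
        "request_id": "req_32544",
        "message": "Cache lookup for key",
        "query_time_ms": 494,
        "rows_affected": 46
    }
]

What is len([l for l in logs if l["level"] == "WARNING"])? 0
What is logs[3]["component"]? "database"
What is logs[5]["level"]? "DEBUG"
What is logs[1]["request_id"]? "req_71871"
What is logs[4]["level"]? "DEBUG"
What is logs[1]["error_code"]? 529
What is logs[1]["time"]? "2024-01-15T05:08:34.760Z"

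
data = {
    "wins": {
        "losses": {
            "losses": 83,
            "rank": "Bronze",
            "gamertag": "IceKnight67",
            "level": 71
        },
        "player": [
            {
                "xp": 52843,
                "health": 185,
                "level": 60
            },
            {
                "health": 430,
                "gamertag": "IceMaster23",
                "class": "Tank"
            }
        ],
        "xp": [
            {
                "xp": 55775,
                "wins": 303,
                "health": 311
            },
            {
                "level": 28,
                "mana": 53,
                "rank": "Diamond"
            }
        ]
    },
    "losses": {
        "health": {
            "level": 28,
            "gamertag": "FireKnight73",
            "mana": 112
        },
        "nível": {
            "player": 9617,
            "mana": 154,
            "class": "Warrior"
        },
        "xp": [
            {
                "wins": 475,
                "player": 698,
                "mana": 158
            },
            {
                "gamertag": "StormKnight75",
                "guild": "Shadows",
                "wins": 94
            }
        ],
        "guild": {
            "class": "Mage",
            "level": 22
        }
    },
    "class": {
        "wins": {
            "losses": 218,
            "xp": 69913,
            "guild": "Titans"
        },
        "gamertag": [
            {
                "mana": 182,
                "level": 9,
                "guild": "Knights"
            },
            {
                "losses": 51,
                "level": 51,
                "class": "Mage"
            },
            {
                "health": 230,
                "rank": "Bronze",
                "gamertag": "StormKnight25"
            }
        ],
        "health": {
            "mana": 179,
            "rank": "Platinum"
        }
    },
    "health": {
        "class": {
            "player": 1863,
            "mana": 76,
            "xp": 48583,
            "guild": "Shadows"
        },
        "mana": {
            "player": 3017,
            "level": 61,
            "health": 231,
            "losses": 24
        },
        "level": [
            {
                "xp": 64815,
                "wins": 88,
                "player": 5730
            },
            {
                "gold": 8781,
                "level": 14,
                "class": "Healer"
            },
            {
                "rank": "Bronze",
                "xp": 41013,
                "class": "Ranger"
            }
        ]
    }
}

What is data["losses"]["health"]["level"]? 28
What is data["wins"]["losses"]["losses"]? 83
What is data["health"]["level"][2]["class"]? "Ranger"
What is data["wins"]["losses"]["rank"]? "Bronze"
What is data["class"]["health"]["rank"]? "Platinum"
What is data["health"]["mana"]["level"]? 61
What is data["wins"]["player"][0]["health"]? 185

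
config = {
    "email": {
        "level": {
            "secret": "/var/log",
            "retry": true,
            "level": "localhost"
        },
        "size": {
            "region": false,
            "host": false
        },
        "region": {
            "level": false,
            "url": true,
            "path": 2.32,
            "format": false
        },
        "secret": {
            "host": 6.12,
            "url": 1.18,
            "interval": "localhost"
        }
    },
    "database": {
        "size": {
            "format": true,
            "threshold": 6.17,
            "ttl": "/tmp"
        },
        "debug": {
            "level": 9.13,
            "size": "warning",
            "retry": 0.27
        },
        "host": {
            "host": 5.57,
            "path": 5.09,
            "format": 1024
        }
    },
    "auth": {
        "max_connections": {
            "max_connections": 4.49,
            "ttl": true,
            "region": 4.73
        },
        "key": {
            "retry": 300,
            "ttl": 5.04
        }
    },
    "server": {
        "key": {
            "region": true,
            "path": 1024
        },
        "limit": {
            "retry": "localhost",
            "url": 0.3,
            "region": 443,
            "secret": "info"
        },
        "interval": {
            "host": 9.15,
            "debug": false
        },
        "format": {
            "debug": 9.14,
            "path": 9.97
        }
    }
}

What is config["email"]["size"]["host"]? False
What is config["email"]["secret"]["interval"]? "localhost"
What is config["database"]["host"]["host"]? 5.57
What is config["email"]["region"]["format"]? False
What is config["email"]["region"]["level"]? False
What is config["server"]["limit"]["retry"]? "localhost"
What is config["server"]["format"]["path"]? 9.97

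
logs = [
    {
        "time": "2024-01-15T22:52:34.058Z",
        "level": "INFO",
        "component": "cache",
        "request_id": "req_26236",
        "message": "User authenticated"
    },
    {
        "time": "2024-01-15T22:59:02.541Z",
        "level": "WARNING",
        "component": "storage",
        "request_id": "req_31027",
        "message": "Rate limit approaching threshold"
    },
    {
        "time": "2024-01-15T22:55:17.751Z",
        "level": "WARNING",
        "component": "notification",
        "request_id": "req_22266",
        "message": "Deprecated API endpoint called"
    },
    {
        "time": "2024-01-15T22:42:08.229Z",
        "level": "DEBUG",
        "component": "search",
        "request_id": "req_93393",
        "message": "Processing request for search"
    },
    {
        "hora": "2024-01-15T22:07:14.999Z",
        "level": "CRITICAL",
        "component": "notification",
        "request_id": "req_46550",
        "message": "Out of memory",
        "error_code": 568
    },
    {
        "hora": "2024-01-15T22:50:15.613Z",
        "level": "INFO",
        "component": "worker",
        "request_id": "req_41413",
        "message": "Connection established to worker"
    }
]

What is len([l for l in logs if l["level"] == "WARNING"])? 2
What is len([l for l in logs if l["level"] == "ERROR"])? 0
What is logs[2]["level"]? "WARNING"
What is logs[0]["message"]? "User authenticated"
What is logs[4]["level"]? "CRITICAL"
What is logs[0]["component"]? "cache"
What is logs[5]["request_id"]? "req_41413"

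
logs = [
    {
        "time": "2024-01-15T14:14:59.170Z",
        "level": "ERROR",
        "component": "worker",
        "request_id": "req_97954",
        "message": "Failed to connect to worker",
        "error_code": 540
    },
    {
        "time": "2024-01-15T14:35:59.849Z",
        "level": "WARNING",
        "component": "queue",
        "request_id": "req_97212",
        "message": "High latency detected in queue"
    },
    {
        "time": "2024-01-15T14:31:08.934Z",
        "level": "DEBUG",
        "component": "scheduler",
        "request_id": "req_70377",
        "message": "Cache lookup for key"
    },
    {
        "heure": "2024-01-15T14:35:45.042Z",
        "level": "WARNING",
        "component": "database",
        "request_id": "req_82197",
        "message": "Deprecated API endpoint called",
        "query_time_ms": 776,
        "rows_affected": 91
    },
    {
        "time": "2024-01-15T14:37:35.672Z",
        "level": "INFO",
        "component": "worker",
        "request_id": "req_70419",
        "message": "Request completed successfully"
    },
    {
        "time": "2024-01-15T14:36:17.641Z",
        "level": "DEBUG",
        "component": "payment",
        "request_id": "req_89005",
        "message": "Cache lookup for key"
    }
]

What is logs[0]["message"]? "Failed to connect to worker"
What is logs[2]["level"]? "DEBUG"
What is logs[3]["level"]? "WARNING"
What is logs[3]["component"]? "database"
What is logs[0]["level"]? "ERROR"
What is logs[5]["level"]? "DEBUG"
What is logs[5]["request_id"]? "req_89005"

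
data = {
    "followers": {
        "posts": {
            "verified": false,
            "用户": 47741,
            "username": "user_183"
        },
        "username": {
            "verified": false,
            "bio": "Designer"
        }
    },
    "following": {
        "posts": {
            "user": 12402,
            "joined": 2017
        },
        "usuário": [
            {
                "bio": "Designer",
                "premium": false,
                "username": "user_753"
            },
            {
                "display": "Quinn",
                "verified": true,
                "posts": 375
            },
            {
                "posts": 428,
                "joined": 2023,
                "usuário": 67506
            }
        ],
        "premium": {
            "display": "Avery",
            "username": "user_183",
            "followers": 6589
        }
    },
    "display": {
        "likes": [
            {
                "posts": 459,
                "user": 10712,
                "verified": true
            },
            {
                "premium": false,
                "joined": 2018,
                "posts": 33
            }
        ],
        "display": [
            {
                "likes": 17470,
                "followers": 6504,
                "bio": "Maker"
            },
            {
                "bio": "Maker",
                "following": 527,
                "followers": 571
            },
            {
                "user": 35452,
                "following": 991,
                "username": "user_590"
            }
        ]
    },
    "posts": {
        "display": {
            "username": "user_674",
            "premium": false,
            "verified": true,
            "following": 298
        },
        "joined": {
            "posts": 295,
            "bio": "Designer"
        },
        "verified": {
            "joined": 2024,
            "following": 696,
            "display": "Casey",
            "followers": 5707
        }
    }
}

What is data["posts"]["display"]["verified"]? True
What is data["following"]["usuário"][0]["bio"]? "Designer"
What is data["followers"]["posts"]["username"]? "user_183"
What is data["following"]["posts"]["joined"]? 2017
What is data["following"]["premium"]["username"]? "user_183"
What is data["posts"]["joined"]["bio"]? "Designer"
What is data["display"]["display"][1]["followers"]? 571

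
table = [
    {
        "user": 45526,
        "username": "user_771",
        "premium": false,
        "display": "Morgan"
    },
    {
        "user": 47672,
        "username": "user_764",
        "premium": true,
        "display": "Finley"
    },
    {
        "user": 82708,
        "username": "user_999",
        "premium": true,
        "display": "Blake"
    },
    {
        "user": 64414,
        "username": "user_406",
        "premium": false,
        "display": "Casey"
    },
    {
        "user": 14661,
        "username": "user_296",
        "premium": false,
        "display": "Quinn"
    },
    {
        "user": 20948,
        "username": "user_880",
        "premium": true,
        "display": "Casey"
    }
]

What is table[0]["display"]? "Morgan"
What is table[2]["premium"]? True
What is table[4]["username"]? "user_296"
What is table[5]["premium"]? True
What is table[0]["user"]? 45526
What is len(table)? 6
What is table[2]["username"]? "user_999"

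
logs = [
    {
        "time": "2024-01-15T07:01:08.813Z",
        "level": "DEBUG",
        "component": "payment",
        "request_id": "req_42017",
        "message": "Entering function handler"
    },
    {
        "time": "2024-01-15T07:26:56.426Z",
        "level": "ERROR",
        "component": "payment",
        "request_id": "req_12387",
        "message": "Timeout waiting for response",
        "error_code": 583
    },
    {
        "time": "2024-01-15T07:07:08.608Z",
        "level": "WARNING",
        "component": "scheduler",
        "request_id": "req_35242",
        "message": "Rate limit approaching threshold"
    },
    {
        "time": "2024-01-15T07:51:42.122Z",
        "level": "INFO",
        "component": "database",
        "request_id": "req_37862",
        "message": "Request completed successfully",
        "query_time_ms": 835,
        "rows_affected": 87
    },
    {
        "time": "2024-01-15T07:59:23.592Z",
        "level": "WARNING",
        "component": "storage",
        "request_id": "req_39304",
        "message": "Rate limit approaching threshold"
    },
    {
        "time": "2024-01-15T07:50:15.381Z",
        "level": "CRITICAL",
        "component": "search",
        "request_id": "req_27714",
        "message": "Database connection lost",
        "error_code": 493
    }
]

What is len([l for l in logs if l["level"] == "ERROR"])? 1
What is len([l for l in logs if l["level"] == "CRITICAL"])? 1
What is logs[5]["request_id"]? "req_27714"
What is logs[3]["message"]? "Request completed successfully"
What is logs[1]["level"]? "ERROR"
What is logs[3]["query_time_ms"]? 835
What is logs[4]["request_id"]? "req_39304"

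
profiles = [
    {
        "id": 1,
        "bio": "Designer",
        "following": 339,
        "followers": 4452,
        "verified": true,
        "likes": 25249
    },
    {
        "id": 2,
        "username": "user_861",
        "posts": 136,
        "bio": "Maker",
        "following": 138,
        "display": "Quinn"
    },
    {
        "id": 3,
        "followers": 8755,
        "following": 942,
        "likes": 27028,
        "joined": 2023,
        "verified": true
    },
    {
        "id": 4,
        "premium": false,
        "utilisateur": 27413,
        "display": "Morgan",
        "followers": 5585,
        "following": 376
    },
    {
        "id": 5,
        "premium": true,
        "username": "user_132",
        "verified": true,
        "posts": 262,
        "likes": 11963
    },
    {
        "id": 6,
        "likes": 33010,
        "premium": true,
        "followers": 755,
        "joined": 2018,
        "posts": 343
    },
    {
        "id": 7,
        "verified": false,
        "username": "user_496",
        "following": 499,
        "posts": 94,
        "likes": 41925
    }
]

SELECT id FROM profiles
[1, 2, 3, 4, 5, 6, 7]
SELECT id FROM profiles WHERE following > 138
[1, 3, 4, 7]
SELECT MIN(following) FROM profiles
138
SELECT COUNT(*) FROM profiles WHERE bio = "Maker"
1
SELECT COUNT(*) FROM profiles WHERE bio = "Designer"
1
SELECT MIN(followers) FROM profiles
755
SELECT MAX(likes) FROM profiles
41925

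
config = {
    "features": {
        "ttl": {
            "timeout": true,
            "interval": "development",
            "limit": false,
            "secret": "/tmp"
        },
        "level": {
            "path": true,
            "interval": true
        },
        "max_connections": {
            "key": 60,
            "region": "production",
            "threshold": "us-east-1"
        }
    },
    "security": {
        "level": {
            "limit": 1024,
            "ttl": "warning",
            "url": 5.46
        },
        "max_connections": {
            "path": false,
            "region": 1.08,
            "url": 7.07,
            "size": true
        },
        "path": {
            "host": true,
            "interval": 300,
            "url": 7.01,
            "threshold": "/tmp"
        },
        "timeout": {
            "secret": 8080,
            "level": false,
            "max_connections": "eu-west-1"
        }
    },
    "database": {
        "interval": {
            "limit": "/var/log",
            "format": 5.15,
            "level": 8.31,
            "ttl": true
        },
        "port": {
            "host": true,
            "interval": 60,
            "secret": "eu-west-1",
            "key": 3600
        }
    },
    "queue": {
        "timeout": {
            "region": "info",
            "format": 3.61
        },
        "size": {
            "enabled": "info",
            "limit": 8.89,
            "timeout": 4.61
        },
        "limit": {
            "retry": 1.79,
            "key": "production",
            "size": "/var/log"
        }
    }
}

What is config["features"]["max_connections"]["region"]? "production"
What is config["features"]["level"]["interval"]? True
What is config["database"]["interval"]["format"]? 5.15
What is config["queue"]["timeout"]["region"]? "info"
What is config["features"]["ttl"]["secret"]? "/tmp"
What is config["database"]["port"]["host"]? True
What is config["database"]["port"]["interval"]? 60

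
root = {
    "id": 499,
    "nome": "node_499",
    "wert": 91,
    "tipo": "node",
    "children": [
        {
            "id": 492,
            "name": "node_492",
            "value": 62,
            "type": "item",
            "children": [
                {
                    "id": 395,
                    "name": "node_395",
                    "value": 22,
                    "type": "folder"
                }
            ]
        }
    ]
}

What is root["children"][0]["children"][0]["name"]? "node_395"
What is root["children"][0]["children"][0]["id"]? 395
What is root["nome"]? "node_499"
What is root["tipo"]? "node"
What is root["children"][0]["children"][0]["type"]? "folder"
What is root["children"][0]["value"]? 62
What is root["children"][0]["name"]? "node_492"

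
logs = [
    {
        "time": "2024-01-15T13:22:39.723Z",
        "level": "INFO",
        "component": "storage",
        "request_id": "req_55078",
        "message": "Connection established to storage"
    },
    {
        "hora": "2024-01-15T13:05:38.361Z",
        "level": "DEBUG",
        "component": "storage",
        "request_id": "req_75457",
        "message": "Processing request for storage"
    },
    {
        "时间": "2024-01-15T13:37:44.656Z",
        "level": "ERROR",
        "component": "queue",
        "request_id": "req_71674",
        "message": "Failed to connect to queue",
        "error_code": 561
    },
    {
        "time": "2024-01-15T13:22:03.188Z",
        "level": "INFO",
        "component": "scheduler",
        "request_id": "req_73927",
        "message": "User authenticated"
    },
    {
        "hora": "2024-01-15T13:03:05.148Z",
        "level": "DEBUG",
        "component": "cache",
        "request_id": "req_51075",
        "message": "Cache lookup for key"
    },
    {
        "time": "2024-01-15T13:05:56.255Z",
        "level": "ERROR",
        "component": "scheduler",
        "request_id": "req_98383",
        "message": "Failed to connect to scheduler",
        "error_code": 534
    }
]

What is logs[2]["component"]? "queue"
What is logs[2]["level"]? "ERROR"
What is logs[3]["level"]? "INFO"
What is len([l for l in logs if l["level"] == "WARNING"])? 0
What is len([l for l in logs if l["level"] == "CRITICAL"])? 0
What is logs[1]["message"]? "Processing request for storage"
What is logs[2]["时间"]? "2024-01-15T13:37:44.656Z"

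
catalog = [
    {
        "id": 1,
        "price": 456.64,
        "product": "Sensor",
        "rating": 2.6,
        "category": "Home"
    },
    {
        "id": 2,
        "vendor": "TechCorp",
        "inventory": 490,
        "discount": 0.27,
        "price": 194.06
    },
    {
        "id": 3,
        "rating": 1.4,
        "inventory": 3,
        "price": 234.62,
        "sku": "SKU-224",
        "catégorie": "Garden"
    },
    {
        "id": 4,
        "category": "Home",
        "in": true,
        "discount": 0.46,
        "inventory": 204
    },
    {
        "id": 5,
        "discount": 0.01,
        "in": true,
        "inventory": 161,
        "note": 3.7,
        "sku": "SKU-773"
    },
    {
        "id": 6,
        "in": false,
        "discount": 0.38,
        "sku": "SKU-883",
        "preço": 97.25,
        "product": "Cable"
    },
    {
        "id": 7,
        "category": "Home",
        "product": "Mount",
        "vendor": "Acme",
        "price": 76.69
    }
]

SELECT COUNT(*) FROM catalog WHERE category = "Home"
3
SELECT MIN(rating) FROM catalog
1.4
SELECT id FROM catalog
[1, 2, 3, 4, 5, 6, 7]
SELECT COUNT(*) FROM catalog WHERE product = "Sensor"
1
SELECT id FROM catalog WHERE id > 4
[5, 6, 7]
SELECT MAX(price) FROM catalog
456.64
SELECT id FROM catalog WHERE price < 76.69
[]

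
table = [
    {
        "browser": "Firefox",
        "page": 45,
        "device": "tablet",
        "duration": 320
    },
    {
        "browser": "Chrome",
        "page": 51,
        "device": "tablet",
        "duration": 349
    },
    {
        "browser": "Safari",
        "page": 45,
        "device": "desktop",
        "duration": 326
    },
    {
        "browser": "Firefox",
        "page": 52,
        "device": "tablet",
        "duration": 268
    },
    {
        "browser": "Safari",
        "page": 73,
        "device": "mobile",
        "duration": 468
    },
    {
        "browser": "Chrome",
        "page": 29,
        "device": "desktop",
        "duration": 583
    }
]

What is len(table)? 6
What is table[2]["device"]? "desktop"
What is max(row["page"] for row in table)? 73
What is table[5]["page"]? 29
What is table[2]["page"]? 45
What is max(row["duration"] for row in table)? 583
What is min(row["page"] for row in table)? 29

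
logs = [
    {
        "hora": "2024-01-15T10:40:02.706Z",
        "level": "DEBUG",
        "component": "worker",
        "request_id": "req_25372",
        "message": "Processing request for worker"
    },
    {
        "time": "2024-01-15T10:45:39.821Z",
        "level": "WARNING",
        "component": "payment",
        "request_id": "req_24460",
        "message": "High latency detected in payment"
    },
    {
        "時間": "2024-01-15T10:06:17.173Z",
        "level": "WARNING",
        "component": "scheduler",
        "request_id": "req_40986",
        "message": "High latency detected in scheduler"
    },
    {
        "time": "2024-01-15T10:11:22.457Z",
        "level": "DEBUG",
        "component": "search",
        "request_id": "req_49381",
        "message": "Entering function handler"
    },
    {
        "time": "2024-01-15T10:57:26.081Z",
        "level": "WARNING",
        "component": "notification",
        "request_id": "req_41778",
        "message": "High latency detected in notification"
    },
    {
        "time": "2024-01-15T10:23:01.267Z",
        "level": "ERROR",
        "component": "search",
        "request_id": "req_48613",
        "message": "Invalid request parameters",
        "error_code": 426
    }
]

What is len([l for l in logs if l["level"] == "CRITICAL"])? 0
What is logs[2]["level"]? "WARNING"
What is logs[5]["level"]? "ERROR"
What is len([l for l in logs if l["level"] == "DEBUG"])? 2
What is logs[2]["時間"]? "2024-01-15T10:06:17.173Z"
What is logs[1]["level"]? "WARNING"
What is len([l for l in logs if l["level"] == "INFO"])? 0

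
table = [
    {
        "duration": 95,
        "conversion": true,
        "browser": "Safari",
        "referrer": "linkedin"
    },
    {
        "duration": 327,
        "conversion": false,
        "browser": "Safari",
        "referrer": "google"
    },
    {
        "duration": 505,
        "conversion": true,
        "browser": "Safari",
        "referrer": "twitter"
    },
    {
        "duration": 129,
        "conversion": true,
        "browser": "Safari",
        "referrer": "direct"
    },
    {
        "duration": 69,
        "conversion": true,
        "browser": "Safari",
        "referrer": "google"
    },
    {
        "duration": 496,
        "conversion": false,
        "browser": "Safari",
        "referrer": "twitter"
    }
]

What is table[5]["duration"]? 496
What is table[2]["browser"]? "Safari"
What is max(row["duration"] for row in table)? 505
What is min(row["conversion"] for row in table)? False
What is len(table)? 6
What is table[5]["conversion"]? False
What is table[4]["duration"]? 69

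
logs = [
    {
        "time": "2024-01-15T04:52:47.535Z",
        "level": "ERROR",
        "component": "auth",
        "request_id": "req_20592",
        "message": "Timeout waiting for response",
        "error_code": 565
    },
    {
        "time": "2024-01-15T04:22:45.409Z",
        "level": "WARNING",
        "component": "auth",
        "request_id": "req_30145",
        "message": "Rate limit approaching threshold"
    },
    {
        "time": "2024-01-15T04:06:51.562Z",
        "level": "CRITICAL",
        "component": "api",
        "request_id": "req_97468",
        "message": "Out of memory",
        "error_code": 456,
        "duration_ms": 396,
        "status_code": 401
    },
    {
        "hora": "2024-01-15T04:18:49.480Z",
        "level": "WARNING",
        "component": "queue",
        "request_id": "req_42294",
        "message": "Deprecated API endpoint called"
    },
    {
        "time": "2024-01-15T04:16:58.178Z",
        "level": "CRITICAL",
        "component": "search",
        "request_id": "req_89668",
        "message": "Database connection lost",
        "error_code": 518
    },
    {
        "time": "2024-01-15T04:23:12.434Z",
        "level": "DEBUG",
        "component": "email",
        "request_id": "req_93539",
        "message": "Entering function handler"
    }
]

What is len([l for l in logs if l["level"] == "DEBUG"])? 1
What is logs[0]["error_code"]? 565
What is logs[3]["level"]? "WARNING"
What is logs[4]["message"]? "Database connection lost"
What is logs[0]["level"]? "ERROR"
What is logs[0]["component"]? "auth"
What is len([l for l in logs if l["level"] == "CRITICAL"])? 2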